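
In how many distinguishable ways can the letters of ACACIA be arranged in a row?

60

ACACIA has 6 letters with A appearing 3 times and C appearing twice.
So there are 6! / (3!·2!) = 60 distinguishable arrangements.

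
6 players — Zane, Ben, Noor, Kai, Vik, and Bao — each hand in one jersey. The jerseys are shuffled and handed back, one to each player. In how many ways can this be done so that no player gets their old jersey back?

Let Aᵢ be the assignments in which player i gets their old jersey. We want the size of the complement of A₁∪…∪A_6.
By inclusion–exclusion this is Σ_{j=0}^{6} (−1)^j C(6,j)·(6−j)!.
Computing: 720 − 720 + 360 − 120 + 30 − 6 + 1 = 265.

265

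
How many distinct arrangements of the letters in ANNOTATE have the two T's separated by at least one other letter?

Total arrangements of ANNOTATE: 8!/(2!·2!·2!) = 5040.
If the two T's are adjacent, glue them into one block, leaving 7 items to arrange: (7)!/(2!·2!) = 1260 ways.
Subtracting, 5040 − 1260 = 3780 arrangements keep the T's apart.

3780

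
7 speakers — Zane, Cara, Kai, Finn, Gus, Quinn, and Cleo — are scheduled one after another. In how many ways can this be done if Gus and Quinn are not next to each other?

There are 7! = 5040 arrangements in all. If Gus and Quinn are adjacent, merging them into one block gives 2·(6)! = 1440 arrangements.
So 5040 − 1440 = 3600 arrangements keep them apart.

3600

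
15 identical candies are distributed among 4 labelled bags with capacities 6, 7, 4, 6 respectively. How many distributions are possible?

Ignoring the caps, the number of non-negative solutions to x_1+…+x_4 = 15 is C(18,3) = 816.
Subtract solutions that violate a single cap (substitute x_i' = x_i − (cap_i+1)): x_1 ≥ 7 gives C(11,3) = 165; x_2 ≥ 8 gives C(10,3) = 120; x_3 ≥ 5 gives C(13,3) = 286; x_4 ≥ 7 gives C(11,3) = 165. Together 736.
Add back pairs where two caps are both exceeded: 1 + 20 + 4 + 10 + 1 + 20 = 56.
By inclusion–exclusion the count is 816 − 736 + 56 = 136.

136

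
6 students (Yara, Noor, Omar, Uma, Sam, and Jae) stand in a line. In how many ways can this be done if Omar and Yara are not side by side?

Of the 6! = 720 arrangements, those with Omar and Yara adjacent number 2 × 5! = 240 (treat the pair as a block with 2 internal orders).
Complementary counting: 720 − 240 = 480.

480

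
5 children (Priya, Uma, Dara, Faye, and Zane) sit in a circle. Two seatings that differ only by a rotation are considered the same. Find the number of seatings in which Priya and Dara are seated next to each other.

12

Treat {Priya, Dara} as one unit (2 internal orders) and seat the resulting 4 units around the table: (3)! circular arrangements.
So 2 × (3)! = 2 × 6 = 12.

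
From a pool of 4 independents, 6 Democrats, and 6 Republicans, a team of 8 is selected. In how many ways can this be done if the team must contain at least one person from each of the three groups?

Unrestricted: C(16,8) = 12870 ways to pick any 8 of the 16.
Selections missing a whole group: no independents → C(12,8) = 495; no Democrats → C(10,8) = 45; no Republicans → C(10,8) = 45.
Add back selections omitting two groups (i.e. drawn from a single group): C(4,8) + C(6,8) + C(6,8) = 0.
By inclusion–exclusion: 12870 − 585 + 0 = 12285.

12285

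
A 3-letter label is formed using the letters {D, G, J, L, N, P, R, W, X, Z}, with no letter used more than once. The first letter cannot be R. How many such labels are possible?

648

The first letter has 10−1 = 9 choices (anything except R).
The remaining 2 letters are filled from the other 9 symbols without repetition: 9 × 8 = 72.
Total: 9 × 72 = 648.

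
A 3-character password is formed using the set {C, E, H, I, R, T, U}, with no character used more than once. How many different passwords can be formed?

With no repetition, fill the 3 characters in order: 7 choices, then 6, down to 5.
That product is 7 × 6 × 5 = 210.

210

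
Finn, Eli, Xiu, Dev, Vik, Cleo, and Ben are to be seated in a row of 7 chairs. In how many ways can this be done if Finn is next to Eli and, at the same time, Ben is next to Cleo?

480

Treat {Finn,Eli} as one block (2 orders) and {Ben,Cleo} as another (2 orders).
That leaves 5 units to arrange: 2 × 2 × 5! = 4 × 120 = 480.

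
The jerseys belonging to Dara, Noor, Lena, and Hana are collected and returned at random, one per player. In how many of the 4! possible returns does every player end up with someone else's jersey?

Let Aᵢ be the assignments in which player i gets their old jersey. We want the size of the complement of A₁∪…∪A_4.
By inclusion–exclusion this is Σ_{j=0}^{4} (−1)^j C(4,j)·(4−j)!.
Computing: 24 − 24 + 12 − 4 + 1 = 9.

9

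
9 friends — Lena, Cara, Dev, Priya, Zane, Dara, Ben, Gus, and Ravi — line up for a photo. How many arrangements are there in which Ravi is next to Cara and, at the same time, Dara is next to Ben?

Treat {Ravi,Cara} as one block (2 orders) and {Dara,Ben} as another (2 orders).
That leaves 7 units to arrange: 2 × 2 × 7! = 4 × 5040 = 20160.

20160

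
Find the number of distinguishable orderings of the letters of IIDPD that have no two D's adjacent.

18

There are 5!/(2!·2!) = 30 arrangements of IIDPD in total.
Arrangements with the D's together: treat DD as one letter, giving (4)!/(2!) = 12.
Subtracting, 30 − 12 = 18 arrangements keep the D's apart.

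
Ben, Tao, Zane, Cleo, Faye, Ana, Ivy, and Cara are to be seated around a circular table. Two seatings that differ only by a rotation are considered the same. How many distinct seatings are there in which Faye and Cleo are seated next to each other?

1440

Glue Faye and Cleo into a block (2 internal orders). Seating 7 units around a circle gives (6)! arrangements.
So 2 × (6)! = 2 × 720 = 1440.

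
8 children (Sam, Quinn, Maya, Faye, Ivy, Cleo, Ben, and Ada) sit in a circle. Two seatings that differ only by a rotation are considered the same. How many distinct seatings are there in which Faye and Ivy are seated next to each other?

1440

Treat {Faye, Ivy} as one unit (2 internal orders) and seat the resulting 7 units around the table: (6)! circular arrangements.
So 2 × (6)! = 2 × 720 = 1440.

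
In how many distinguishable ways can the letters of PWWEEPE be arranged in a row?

Letter multiplicities in PWWEEPE: E×3, P×2, W×2.
The number of distinct arrangements is 7!/(3!·2!·2!) = 5040/24 = 210.

210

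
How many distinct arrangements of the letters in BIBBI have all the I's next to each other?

Treat the 2 copies of I as a single block. The multiset to arrange is then {II, B, B, B}, 4 items in all.
That gives (4)!/(3!) = 4 arrangements.

4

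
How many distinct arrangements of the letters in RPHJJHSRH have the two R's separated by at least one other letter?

There are 9!/(3!·2!·2!) = 15120 arrangements of RPHJJHSRH in total.
Arrangements with the R's together: treat RR as one letter, giving (8)!/(3!·2!) = 3360.
Hence 15120 − 3360 = 11760.

11760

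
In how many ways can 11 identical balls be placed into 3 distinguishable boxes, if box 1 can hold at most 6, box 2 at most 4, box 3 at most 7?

Without the upper bounds there are C(13,2) = 78 ways to split 11 among 3 boxes.
Subtract solutions that violate a single cap (substitute x_i' = x_i − (cap_i+1)): x_1 ≥ 7 gives C(6,2) = 15; x_2 ≥ 5 gives C(8,2) = 28; x_3 ≥ 8 gives C(5,2) = 10. Together 53.
No two caps can be exceeded simultaneously, so the pair terms are all 0.
By inclusion–exclusion the count is 78 − 53 + 0 = 25.

25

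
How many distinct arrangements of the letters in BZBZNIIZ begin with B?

Fix B in the first position and arrange the remaining 7 letters.
Those 7 letters have I appearing twice and Z appearing 3 times, giving (7)!/(3!·2!) = 420.

420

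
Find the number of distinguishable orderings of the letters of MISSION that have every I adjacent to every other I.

Treat the 2 copies of I as a single block. The multiset to arrange is then {II, M, N, O, S, S}, 6 items in all.
That gives (6)!/(2!) = 360 arrangements.

360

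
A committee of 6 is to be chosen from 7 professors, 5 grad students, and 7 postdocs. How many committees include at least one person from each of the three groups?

With no constraint there are C(19,6) = 27132 possible selections.
Subtract selections that omit an entire group: no professors → C(12,6) = 924; no grad students → C(14,6) = 3003; no postdocs → C(12,6) = 924.
Add back selections omitting two groups (i.e. drawn from a single group): C(7,6) + C(5,6) + C(7,6) = 14.
By inclusion–exclusion: 27132 − 4851 + 14 = 22295.

22295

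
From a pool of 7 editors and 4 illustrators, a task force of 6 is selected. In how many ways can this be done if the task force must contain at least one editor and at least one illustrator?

With no constraint there are C(11,6) = 462 possible selections.
Subtract selections that omit an entire group: no editors → C(4,6) = 0; no illustrators → C(7,6) = 7.
Both groups omitted at once is impossible, so 462 − 7 = 455.

455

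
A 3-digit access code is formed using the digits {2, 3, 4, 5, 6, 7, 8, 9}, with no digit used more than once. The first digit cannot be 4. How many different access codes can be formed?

The first digit has 8−1 = 7 choices (anything except 4).
The remaining 2 digits are filled from the other 7 symbols without repetition: 7 × 6 = 42.
Total: 7 × 42 = 294.

294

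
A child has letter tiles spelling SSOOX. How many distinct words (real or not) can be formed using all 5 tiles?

30

SSOOX has 5 letters with O appearing twice and S appearing twice.
Dividing 5! = 120 by 2!·2! = 4 for the repeated letters gives 30.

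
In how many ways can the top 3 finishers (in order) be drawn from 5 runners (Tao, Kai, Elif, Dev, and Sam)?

There are 5 choices for 1st place, 4 for 2nd, and 3 for 3rd.
That gives 5 × 4 × 3 = 60.

60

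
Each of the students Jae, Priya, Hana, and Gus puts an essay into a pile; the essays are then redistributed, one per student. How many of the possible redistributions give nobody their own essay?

This is the derangement count D_4: permutations of 4 items with no fixed point.
By inclusion–exclusion this is Σ_{j=0}^{4} (−1)^j C(4,j)·(4−j)!.
Computing: 24 − 24 + 12 − 4 + 1 = 9.

9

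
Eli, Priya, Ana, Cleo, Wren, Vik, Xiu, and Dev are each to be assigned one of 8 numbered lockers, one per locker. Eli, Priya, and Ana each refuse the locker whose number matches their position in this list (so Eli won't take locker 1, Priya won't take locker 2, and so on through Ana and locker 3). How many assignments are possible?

Let Aᵢ (for i ∈ {1, 2, 3}) be the placements that put person i in their forbidden locker. Any j of these fix j positions, leaving (8−j)! ways to fill the rest, and there are C(3,j) ways to pick which j.
By inclusion–exclusion, the number of valid placements is Σ_{j=0}^{3} (−1)^j C(3,j)·(8−j)!.
Computing: 40320 − 15120 + 2160 − 120 = 27240.

27240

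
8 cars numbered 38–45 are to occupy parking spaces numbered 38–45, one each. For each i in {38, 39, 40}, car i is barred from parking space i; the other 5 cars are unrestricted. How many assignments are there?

Let Aᵢ (for i ∈ {38, 39, 40}) be the placements that put car i in its forbidden parking space. Any j of these fix j positions, leaving (8−j)! ways to fill the rest, and there are C(3,j) ways to pick which j.
By inclusion–exclusion, the number of valid placements is Σ_{j=0}^{3} (−1)^j C(3,j)·(8−j)!.
Computing: 40320 − 15120 + 2160 − 120 = 27240.

27240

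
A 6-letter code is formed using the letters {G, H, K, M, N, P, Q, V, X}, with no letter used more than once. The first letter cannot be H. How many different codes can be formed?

53760

The first letter has 9−1 = 8 choices (anything except H).
The remaining 5 letters are filled from the other 8 symbols without repetition: 8 × 7 × 6 × 5 × 4 = 6720.
Total: 8 × 6720 = 53760.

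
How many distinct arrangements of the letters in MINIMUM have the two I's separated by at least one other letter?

300

There are 7!/(3!·2!) = 420 arrangements of MINIMUM in total.
Arrangements with the I's together: treat II as one letter, giving (6)!/(3!) = 120.
Subtracting, 420 − 120 = 300 arrangements keep the I's apart.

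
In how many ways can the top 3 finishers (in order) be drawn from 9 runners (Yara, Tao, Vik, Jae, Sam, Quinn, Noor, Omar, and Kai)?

This is an ordered selection of 3 from 9: P(9,3).
That gives 9 × 8 × 7 = 504.

504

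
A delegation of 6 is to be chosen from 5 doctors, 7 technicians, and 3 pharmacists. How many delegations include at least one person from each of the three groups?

3850

Total 6-person selections from all 15: C(15,6) = 5005.
Selections missing a whole group: no doctors → C(10,6) = 210; no technicians → C(8,6) = 28; no pharmacists → C(12,6) = 924.
Add back selections omitting two groups (i.e. drawn from a single group): C(5,6) + C(7,6) + C(3,6) = 7.
By inclusion–exclusion: 5005 − 1162 + 7 = 3850.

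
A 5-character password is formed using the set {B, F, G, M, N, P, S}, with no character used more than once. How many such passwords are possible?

2520

With no repetition, fill the 5 characters in order: 7 choices, then 6, down to 3.
7 × 6 × 5 × 4 × 3 = 2520.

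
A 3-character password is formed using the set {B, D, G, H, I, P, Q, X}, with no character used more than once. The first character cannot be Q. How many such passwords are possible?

294

The first character has 8−1 = 7 choices (anything except Q).
The remaining 2 characters are filled from the other 7 symbols without repetition: 7 × 6 = 42.
Total: 7 × 42 = 294.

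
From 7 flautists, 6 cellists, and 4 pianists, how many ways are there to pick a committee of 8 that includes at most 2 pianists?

Split by how many pianists are chosen (0 through 2).
Sum: C(4,0)·C(13,8) + C(4,1)·C(13,7) + C(4,2)·C(13,6) = 1287 + 6864 + 10296 = 18447.

18447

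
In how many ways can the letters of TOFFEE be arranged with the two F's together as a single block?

60

Treat the 2 copies of F as a single block. The multiset to arrange is then {FF, E, E, O, T}, 5 items in all.
That gives (5)!/(2!) = 60 arrangements.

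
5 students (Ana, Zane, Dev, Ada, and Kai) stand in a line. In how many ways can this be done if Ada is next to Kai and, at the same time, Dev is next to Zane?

Treat {Ada,Kai} as one block (2 orders) and {Dev,Zane} as another (2 orders).
That leaves 3 units to arrange: 2 × 2 × 3! = 4 × 6 = 24.

24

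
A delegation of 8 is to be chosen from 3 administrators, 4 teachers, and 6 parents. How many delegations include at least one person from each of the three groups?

1233

Total 8-person selections from all 13: C(13,8) = 1287.
Subtract selections that omit an entire group: no administrators → C(10,8) = 45; no teachers → C(9,8) = 9; no parents → C(7,8) = 0.
Add back selections omitting two groups (i.e. drawn from a single group): C(3,8) + C(4,8) + C(6,8) = 0.
By inclusion–exclusion: 1287 − 54 + 0 = 1233.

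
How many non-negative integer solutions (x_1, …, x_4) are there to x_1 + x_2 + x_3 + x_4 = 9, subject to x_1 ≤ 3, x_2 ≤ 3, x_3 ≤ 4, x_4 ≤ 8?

Ignoring the caps, the number of non-negative solutions to x_1+…+x_4 = 9 is C(12,3) = 220.
Subtract solutions that violate a single cap (substitute x_i' = x_i − (cap_i+1)): x_1 ≥ 4 gives C(8,3) = 56; x_2 ≥ 4 gives C(8,3) = 56; x_3 ≥ 5 gives C(7,3) = 35; x_4 ≥ 9 gives C(3,3) = 1. Together 148.
Add back pairs where two caps are both exceeded: 4 + 1 + 0 + 1 + 0 + 0 = 6.
By inclusion–exclusion the count is 220 − 148 + 6 = 78.

78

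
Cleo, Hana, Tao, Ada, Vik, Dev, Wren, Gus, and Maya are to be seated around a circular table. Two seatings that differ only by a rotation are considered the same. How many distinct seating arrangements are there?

Seat Cleo anywhere (absorbing the rotational symmetry), then permute the other 8: (8)! = 40320.

40320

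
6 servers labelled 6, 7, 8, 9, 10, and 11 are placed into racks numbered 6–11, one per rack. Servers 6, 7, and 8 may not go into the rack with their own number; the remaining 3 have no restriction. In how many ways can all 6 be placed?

Let Aᵢ (for i ∈ {6, 7, 8}) be the placements that put server i in its forbidden rack. Any j of these fix j positions, leaving (6−j)! ways to fill the rest, and there are C(3,j) ways to pick which j.
By inclusion–exclusion, the number of valid placements is Σ_{j=0}^{3} (−1)^j C(3,j)·(6−j)!.
Computing: 720 − 360 + 72 − 6 = 426.

426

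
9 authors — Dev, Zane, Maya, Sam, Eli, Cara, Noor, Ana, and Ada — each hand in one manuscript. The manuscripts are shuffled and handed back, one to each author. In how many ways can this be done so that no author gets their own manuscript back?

133496

Let Aᵢ be the assignments in which author i gets their own manuscript. We want the size of the complement of A₁∪…∪A_9.
By inclusion–exclusion this is Σ_{j=0}^{9} (−1)^j C(9,j)·(9−j)!.
Computing: 362880 − 362880 + 181440 − 60480 + 15120 − 3024 + 504 − 72 + 9 − 1 = 133496.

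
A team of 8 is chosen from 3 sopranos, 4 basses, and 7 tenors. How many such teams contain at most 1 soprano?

1155

Split by how many sopranos are chosen (0 through 1).
Sum: C(3,0)·C(11,8) + C(3,1)·C(11,7) = 165 + 990 = 1155.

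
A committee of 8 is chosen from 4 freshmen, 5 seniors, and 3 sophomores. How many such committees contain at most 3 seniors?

Split by how many seniors are chosen (0 through 3).
Sum: C(5,0)·C(7,8) + C(5,1)·C(7,7) + C(5,2)·C(7,6) + C(5,3)·C(7,5) = 0 + 5 + 70 + 210 = 285.

285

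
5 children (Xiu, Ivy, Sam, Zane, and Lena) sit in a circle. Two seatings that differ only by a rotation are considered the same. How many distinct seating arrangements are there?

24

Around a circle, 5 distinct people have 5!/5 = (4)! = 24 rotationally distinct seatings.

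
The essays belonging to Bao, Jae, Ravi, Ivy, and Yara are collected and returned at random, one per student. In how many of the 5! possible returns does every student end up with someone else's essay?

44

This is the derangement count D_5: permutations of 5 items with no fixed point.
By inclusion–exclusion this is Σ_{j=0}^{5} (−1)^j C(5,j)·(5−j)!.
Computing: 120 − 120 + 60 − 20 + 5 − 1 = 44.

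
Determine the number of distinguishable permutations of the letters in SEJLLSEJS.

Letter multiplicities in SEJLLSEJS: E×2, J×2, L×2, S×3.
Dividing 9! = 362880 by 3!·2!·2!·2! = 48 for the repeated letters gives 7560.

7560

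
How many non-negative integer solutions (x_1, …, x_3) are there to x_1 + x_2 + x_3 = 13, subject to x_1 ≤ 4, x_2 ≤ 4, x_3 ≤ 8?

Without the upper bounds there are C(15,2) = 105 ways to split 13 among 3 variables.
Subtract solutions that violate a single cap (substitute x_i' = x_i − (cap_i+1)): x_1 ≥ 5 gives C(10,2) = 45; x_2 ≥ 5 gives C(10,2) = 45; x_3 ≥ 9 gives C(6,2) = 15. Together 105.
Add back pairs where two caps are both exceeded: 10 + 0 + 0 = 10.
By inclusion–exclusion the count is 105 − 105 + 10 = 10.

10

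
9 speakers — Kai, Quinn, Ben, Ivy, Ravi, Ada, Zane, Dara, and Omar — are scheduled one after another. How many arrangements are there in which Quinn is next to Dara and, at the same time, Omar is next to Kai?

Treat {Quinn,Dara} as one block (2 orders) and {Omar,Kai} as another (2 orders).
That leaves 7 units to arrange: 2 × 2 × 7! = 4 × 5040 = 20160.

20160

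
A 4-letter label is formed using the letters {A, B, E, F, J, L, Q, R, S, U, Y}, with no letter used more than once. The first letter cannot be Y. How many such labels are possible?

7200

The first letter has 11−1 = 10 choices (anything except Y).
The remaining 3 letters are filled from the other 10 symbols without repetition: 10 × 9 × 8 = 720.
Total: 10 × 720 = 7200.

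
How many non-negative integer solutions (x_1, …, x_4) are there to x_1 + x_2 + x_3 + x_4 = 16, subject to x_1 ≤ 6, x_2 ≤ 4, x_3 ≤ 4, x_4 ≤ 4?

10

Ignoring the caps, the number of non-negative solutions to x_1+…+x_4 = 16 is C(19,3) = 969.
Subtract solutions that violate a single cap (substitute x_i' = x_i − (cap_i+1)): x_1 ≥ 7 gives C(12,3) = 220; x_2 ≥ 5 gives C(14,3) = 364; x_3 ≥ 5 gives C(14,3) = 364; x_4 ≥ 5 gives C(14,3) = 364. Together 1312.
Add back pairs where two caps are both exceeded: 35 + 35 + 35 + 84 + 84 + 84 = 357.
Subtract triples: 0 + 0 + 0 + 4 = 4.
By inclusion–exclusion the count is 969 − 1312 + 357 − 4 = 10.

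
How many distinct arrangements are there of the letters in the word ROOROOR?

The 7 letters of ROOROOR have repeats: O appearing 4 times and R appearing 3 times.
So there are 7! / (4!·3!) = 35 distinguishable arrangements.

35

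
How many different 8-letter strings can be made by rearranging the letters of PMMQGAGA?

Letter multiplicities in PMMQGAGA: A×2, G×2, M×2, P×1, Q×1.
Dividing 8! = 40320 by 2!·2!·2! = 8 for the repeated letters gives 5040.

5040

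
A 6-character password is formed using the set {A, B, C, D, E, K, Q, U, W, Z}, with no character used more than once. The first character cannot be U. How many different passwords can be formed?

The first character has 10−1 = 9 choices (anything except U).
The remaining 5 characters are filled from the other 9 symbols without repetition: 9 × 8 × 7 × 6 × 5 = 15120.
Total: 9 × 15120 = 136080.

136080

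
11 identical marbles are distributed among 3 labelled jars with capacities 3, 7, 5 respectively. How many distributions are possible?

By stars and bars, unrestricted non-negative solutions to x_1+…+x_3 = 11 number C(11+2,2) = 78.
Subtract solutions that violate a single cap (substitute x_i' = x_i − (cap_i+1)): x_1 ≥ 4 gives C(9,2) = 36; x_2 ≥ 8 gives C(5,2) = 10; x_3 ≥ 6 gives C(7,2) = 21. Together 67.
Add back pairs where two caps are both exceeded: 0 + 3 + 0 = 3.
By inclusion–exclusion the count is 78 − 67 + 3 = 14.

14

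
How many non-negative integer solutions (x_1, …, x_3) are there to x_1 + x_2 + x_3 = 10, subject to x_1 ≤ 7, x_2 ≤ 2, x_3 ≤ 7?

18

By stars and bars, unrestricted non-negative solutions to x_1+…+x_3 = 10 number C(10+2,2) = 66.
Subtract solutions that violate a single cap (substitute x_i' = x_i − (cap_i+1)): x_1 ≥ 8 gives C(4,2) = 6; x_2 ≥ 3 gives C(9,2) = 36; x_3 ≥ 8 gives C(4,2) = 6. Together 48.
No two caps can be exceeded simultaneously, so the pair terms are all 0.
By inclusion–exclusion the count is 66 − 48 + 0 = 18.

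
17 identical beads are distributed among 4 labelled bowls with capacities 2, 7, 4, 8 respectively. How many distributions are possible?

31

Without the upper bounds there are C(20,3) = 1140 ways to split 17 among 4 bowls.
Subtract solutions that violate a single cap (substitute x_i' = x_i − (cap_i+1)): x_1 ≥ 3 gives C(17,3) = 680; x_2 ≥ 8 gives C(12,3) = 220; x_3 ≥ 5 gives C(15,3) = 455; x_4 ≥ 9 gives C(11,3) = 165. Together 1520.
Add back pairs where two caps are both exceeded: 84 + 220 + 56 + 35 + 1 + 20 = 416.
Subtract triples: 4 + 0 + 1 + 0 = 5.
By inclusion–exclusion the count is 1140 − 1520 + 416 − 5 = 31.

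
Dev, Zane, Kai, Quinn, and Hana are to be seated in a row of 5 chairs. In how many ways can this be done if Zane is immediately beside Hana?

Place the 3 others and the Zane-Hana pair as 4 objects in a line; the pair has 2 internal arrangements.
That gives 2 × 4! = 2 × 24 = 48.

48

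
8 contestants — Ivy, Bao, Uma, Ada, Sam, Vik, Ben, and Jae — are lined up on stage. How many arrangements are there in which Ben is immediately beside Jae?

10080

Glue Ben and Jae into one block (2 internal orders), leaving 7 units to arrange in a row.
That gives 2 × 7! = 2 × 5040 = 10080.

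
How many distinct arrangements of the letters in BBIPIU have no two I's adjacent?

120

Total arrangements of BBIPIU: 6!/(2!·2!) = 180.
If the two I's are adjacent, glue them into one block, leaving 5 items to arrange: (5)!/(2!) = 60 ways.
Hence 180 − 60 = 120.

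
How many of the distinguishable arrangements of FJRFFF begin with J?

With the first slot taken by J, it remains to arrange the other 5 letters (FRFFF).
Those 5 letters have F appearing 4 times, giving (5)!/(4!) = 5.

5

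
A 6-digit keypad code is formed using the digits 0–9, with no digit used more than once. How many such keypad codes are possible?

Choose and order 6 of the 10 symbols: the first digit has 10 options, the next 9, and so on down to 5.
That product is 10 × 9 × 8 × 7 × 6 × 5 = 151200.

151200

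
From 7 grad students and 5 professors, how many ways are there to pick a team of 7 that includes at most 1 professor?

36

Split by how many professors are chosen (0 through 1).
Sum: C(5,0)·C(7,7) + C(5,1)·C(7,6) = 1 + 35 = 36.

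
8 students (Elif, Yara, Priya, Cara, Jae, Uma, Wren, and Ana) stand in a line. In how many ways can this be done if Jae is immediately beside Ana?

Glue Jae and Ana into one block (2 internal orders), leaving 7 units to arrange in a row.
That gives 2 × 7! = 2 × 5040 = 10080.

10080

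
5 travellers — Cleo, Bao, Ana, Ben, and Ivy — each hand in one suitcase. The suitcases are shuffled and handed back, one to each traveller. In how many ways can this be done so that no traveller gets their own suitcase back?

Let Aᵢ be the assignments in which traveller i gets their own suitcase. We want the size of the complement of A₁∪…∪A_5.
By inclusion–exclusion this is Σ_{j=0}^{5} (−1)^j C(5,j)·(5−j)!.
Computing: 120 − 120 + 60 − 20 + 5 − 1 = 44.

44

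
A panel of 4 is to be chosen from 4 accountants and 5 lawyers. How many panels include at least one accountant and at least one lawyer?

120

With no constraint there are C(9,4) = 126 possible selections.
Selections missing a whole group: no accountants → C(5,4) = 5; no lawyers → C(4,4) = 1.
Both groups omitted at once is impossible, so 126 − 6 = 120.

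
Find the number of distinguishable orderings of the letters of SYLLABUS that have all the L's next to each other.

Treat the 2 copies of L as a single block. The multiset to arrange is then {LL, A, B, S, S, U, Y}, 7 items in all.
That gives (7)!/(2!) = 2520 arrangements.

2520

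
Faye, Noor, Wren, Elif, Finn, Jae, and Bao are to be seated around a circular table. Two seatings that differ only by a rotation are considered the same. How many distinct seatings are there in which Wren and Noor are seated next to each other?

240

Treat {Wren, Noor} as one unit (2 internal orders) and seat the resulting 6 units around the table: (5)! circular arrangements.
So 2 × (5)! = 2 × 120 = 240.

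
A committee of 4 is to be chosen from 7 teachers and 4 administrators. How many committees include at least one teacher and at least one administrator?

Unrestricted: C(11,4) = 330 ways to pick any 4 of the 11.
Subtract selections that omit an entire group: no teachers → C(4,4) = 1; no administrators → C(7,4) = 35.
Both groups omitted at once is impossible, so 330 − 36 = 294.

294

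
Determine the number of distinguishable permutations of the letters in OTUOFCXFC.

OTUOFCXFC has 9 letters with C appearing twice, F appearing twice, and O appearing twice.
The number of distinct arrangements is 9!/(2!·2!·2!) = 362880/8 = 45360.

45360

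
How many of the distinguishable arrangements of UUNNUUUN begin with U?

Fix U in the first position and arrange the remaining 7 letters.
Those 7 letters have N appearing 3 times and U appearing 4 times, giving (7)!/(4!·3!) = 35.

35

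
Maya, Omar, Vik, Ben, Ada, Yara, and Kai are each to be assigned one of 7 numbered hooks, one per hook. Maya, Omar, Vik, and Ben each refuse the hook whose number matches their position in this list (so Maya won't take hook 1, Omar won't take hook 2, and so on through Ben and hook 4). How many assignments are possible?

2790

Let Aᵢ (for 1 ≤ i ≤ 4) be the placements that put person i in their forbidden hook. Any j of these fix j positions, leaving (7−j)! ways to fill the rest, and there are C(4,j) ways to pick which j.
By inclusion–exclusion, the number of valid placements is Σ_{j=0}^{4} (−1)^j C(4,j)·(7−j)!.
Computing: 5040 − 2880 + 720 − 96 + 6 = 2790.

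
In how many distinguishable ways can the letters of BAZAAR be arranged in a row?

120

BAZAAR has 6 letters with A appearing 3 times.
So there are 6! / (3!) = 120 distinguishable arrangements.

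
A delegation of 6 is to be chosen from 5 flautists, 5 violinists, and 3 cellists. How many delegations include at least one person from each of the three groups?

1450

Total 6-person selections from all 13: C(13,6) = 1716.
Selections missing a whole group: no flautists → C(8,6) = 28; no violinists → C(8,6) = 28; no cellists → C(10,6) = 210.
Add back selections omitting two groups (i.e. drawn from a single group): C(5,6) + C(5,6) + C(3,6) = 0.
By inclusion–exclusion: 1716 − 266 + 0 = 1450.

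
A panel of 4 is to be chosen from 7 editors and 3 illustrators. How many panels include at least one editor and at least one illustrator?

175

Unrestricted: C(10,4) = 210 ways to pick any 4 of the 10.
Selections missing a whole group: no editors → C(3,4) = 0; no illustrators → C(7,4) = 35.
Both groups omitted at once is impossible, so 210 − 35 = 175.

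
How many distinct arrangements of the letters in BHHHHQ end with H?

Fix H in the last position and arrange the remaining 5 letters.
Those 5 letters have H appearing 3 times, giving (5)!/(3!) = 20.

20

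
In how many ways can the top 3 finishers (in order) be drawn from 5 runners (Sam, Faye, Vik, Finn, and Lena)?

There are 5 choices for 1st place, 4 for 2nd, and 3 for 3rd.
That gives 5 × 4 × 3 = 60.

60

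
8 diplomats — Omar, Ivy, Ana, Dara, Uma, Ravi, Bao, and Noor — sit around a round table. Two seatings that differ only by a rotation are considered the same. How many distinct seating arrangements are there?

5040

Around a circle, 8 distinct people have 8!/8 = (7)! = 5040 rotationally distinct seatings.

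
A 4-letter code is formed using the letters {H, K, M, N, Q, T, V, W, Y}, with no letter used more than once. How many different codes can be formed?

This is a permutation of 4 out of 9: P(9,4) = 9!/5!.
9 × 8 × 7 × 6 = 3024.

3024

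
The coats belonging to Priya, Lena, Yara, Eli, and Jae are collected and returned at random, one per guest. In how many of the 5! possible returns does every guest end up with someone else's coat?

This is the derangement count D_5: permutations of 5 items with no fixed point.
By inclusion–exclusion this is Σ_{j=0}^{5} (−1)^j C(5,j)·(5−j)!.
Computing: 120 − 120 + 60 − 20 + 5 − 1 = 44.

44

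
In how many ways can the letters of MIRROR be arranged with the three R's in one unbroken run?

Treat the 3 copies of R as a single block. The multiset to arrange is then {RRR, I, M, O}, 4 items in all.
All 4 items are distinct, so there are (4)! = 24 arrangements.

24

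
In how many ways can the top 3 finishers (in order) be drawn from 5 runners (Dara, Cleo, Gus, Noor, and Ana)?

60

There are 5 choices for 1st place, 4 for 2nd, and 3 for 3rd.
That gives 5 × 4 × 3 = 60.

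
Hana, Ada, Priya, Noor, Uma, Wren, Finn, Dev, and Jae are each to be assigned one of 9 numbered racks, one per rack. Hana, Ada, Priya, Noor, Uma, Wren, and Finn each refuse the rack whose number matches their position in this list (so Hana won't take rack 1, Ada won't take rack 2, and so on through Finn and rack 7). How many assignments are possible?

165016

Let Aᵢ (for 1 ≤ i ≤ 7) be the placements that put person i in their forbidden rack. Any j of these fix j positions, leaving (9−j)! ways to fill the rest, and there are C(7,j) ways to pick which j.
By inclusion–exclusion, the number of valid placements is Σ_{j=0}^{7} (−1)^j C(7,j)·(9−j)!.
Computing: 362880 − 282240 + 105840 − 25200 + 4200 − 504 + 42 − 2 = 165016.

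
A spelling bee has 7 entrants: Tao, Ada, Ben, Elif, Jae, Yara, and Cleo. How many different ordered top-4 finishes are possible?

840

This is an ordered selection of 4 from 7: P(7,4).
That gives 7 × 6 × 5 × 4 = 840.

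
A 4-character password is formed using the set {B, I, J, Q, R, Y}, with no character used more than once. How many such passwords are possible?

360

This is a permutation of 4 out of 6: P(6,4) = 6!/2!.
That product is 6 × 5 × 4 × 3 = 360.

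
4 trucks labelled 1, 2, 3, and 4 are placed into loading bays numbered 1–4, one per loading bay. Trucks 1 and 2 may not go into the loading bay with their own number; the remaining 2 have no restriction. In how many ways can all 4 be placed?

Let Aᵢ (for i ∈ {1, 2}) be the placements that put truck i in its forbidden loading bay. Any j of these fix j positions, leaving (4−j)! ways to fill the rest, and there are C(2,j) ways to pick which j.
By inclusion–exclusion, the number of valid placements is Σ_{j=0}^{2} (−1)^j C(2,j)·(4−j)!.
Computing: 24 − 12 + 2 = 14.

14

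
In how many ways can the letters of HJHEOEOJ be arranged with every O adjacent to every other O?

Treat the 2 copies of O as a single block. The multiset to arrange is then {OO, E, E, H, H, J, J}, 7 items in all.
That gives (7)!/(2!·2!·2!) = 630 arrangements.

630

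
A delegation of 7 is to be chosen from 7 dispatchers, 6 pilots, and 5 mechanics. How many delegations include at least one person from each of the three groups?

Unrestricted: C(18,7) = 31824 ways to pick any 7 of the 18.
Selections missing a whole group: no dispatchers → C(11,7) = 330; no pilots → C(12,7) = 792; no mechanics → C(13,7) = 1716.
Add back selections omitting two groups (i.e. drawn from a single group): C(7,7) + C(6,7) + C(5,7) = 1.
By inclusion–exclusion: 31824 − 2838 + 1 = 28987.

28987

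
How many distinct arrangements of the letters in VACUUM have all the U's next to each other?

Treat the 2 copies of U as a single block. The multiset to arrange is then {UU, A, C, M, V}, 5 items in all.
All 5 items are distinct, so there are (5)! = 120 arrangements.

120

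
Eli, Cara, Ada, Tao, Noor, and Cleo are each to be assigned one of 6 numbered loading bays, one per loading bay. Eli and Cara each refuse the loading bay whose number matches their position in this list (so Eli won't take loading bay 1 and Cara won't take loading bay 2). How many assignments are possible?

504

Let Aᵢ (for i ∈ {1, 2}) be the placements that put person i in their forbidden loading bay. Any j of these fix j positions, leaving (6−j)! ways to fill the rest, and there are C(2,j) ways to pick which j.
By inclusion–exclusion, the number of valid placements is Σ_{j=0}^{2} (−1)^j C(2,j)·(6−j)!.
Computing: 720 − 240 + 24 = 504.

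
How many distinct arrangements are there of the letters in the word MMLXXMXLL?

1680

The 9 letters of MMLXXMXLL have repeats: L appearing 3 times, M appearing 3 times, and X appearing 3 times.
So there are 9! / (3!·3!·3!) = 1680 distinguishable arrangements.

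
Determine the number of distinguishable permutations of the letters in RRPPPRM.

140

RRPPPRM has 7 letters with P appearing 3 times and R appearing 3 times.
Dividing 7! = 5040 by 3!·3! = 36 for the repeated letters gives 140.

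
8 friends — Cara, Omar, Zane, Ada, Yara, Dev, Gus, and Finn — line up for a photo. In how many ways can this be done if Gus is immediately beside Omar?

Place the 6 others and the Gus-Omar pair as 7 objects in a line; the pair has 2 internal arrangements.
That gives 2 × 7! = 2 × 5040 = 10080.

10080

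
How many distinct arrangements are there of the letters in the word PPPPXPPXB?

PPPPXPPXB has 9 letters with P appearing 6 times and X appearing twice.
Dividing 9! = 362880 by 6!·2! = 1440 for the repeated letters gives 252.

252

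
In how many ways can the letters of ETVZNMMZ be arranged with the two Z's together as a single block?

2520

Treat the 2 copies of Z as a single block. The multiset to arrange is then {ZZ, E, M, M, N, T, V}, 7 items in all.
That gives (7)!/(2!) = 2520 arrangements.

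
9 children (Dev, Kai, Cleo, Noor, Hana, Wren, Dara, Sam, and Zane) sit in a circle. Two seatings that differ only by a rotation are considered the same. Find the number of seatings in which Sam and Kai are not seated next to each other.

30240

Without the restriction there are (8)! = 40320 seatings.
Those with Sam next to Kai: fuse the pair into one unit and seat 8 units around a circle — 2·(7)! = 10080.
Subtracting, 40320 − 10080 = 30240.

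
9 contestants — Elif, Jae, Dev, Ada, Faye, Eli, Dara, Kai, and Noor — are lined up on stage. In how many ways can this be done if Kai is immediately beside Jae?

80640

Treat {Kai, Jae} as a single unit. There are 8 units to order, and the pair itself can be ordered 2 ways.
So the count is 2·(8)! = 80640.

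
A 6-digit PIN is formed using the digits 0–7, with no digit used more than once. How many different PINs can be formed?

20160

This is a permutation of 6 out of 8: P(8,6) = 8!/2!.
That product is 8 × 7 × 6 × 5 × 4 × 3 = 20160.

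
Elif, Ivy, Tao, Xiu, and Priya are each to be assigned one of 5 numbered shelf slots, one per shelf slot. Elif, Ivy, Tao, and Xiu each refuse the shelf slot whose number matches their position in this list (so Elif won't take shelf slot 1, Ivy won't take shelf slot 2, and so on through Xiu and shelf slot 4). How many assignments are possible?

53

Let Aᵢ (for 1 ≤ i ≤ 4) be the placements that put person i in their forbidden shelf slot. Any j of these fix j positions, leaving (5−j)! ways to fill the rest, and there are C(4,j) ways to pick which j.
By inclusion–exclusion, the number of valid placements is Σ_{j=0}^{4} (−1)^j C(4,j)·(5−j)!.
Computing: 120 − 96 + 36 − 8 + 1 = 53.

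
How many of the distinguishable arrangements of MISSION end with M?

Fix M in the last position and arrange the remaining 6 letters.
Those 6 letters have I appearing twice and S appearing twice, giving (6)!/(2!·2!) = 180.

180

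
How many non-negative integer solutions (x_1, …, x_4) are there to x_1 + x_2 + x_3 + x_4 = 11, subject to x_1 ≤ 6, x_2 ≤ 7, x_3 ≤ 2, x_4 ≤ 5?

By stars and bars, unrestricted non-negative solutions to x_1+…+x_4 = 11 number C(11+3,3) = 364.
Subtract solutions that violate a single cap (substitute x_i' = x_i − (cap_i+1)): x_1 ≥ 7 gives C(7,3) = 35; x_2 ≥ 8 gives C(6,3) = 20; x_3 ≥ 3 gives C(11,3) = 165; x_4 ≥ 6 gives C(8,3) = 56. Together 276.
Add back pairs where two caps are both exceeded: 0 + 4 + 0 + 1 + 0 + 10 = 15.
By inclusion–exclusion the count is 364 − 276 + 15 = 103.

103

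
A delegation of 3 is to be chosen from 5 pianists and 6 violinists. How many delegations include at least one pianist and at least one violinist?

Unrestricted: C(11,3) = 165 ways to pick any 3 of the 11.
Selections missing a whole group: no pianists → C(6,3) = 20; no violinists → C(5,3) = 10.
Both groups omitted at once is impossible, so 165 − 30 = 135.

135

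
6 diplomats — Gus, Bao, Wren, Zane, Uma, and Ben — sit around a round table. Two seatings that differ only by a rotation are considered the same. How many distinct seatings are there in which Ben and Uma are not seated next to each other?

Without the restriction there are (5)! = 120 seatings.
Seatings with Ben beside Uma: treat them as a block with 2 internal orders, giving 2 × (4)! = 48.
Subtracting, 120 − 48 = 72.

72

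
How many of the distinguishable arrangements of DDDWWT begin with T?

10

Fix T in the first position and arrange the remaining 5 letters.
Those 5 letters have D appearing 3 times and W appearing twice, giving (5)!/(3!·2!) = 10.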